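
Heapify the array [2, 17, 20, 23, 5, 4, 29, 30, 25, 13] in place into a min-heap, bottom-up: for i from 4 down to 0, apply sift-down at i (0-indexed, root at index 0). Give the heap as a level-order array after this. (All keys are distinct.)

sift down from index 4: already satisfies heap property
sift down from index 3: already satisfies heap property
sift down from index 2:
  20 vs smaller child 4 at index 5, swap → [2, 17, 4, 23, 5, 20, 29, 30, 25, 13]
sift down from index 1:
  17 vs smaller child 5 at index 4, swap → [2, 5, 4, 23, 17, 20, 29, 30, 25, 13]
  17 vs only child 13 at index 9, swap → [2, 5, 4, 23, 13, 20, 29, 30, 25, 17]
sift down from index 0: already satisfies heap property

[2, 5, 4, 23, 13, 20, 29, 30, 25, 17]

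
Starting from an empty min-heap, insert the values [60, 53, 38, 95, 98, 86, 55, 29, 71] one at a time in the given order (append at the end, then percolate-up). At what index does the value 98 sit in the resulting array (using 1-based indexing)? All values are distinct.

Insert 60:
  append 60 at index 1 → [60] (no swap needed)
Insert 53:
  append 53 at index 2 → [60, 53]
  53 < parent 60 at index 1, swap → [53, 60]
Insert 38:
  append 38 at index 3 → [53, 60, 38]
  38 < parent 53 at index 1, swap → [38, 60, 53]
Insert 95:
  append 95 at index 4 → [38, 60, 53, 95] (no swap needed)
Insert 98:
  append 98 at index 5 → [38, 60, 53, 95, 98] (no swap needed)
Insert 86:
  append 86 at index 6 → [38, 60, 53, 95, 98, 86] (no swap needed)
Insert 55:
  append 55 at index 7 → [38, 60, 53, 95, 98, 86, 55] (no swap needed)
Insert 29:
  append 29 at index 8 → [38, 60, 53, 95, 98, 86, 55, 29]
  29 < parent 95 at index 4, swap → [38, 60, 53, 29, 98, 86, 55, 95]
  29 < parent 60 at index 2, swap → [38, 29, 53, 60, 98, 86, 55, 95]
  29 < parent 38 at index 1, swap → [29, 38, 53, 60, 98, 86, 55, 95]
Insert 71:
  append 71 at index 9 → [29, 38, 53, 60, 98, 86, 55, 95, 71] (no swap needed)
resulting array: [29, 38, 53, 60, 98, 86, 55, 95, 71]

5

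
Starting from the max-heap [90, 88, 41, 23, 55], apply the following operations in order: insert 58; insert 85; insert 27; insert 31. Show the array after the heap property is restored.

insert 58:
  append 58 at index 5 → [90, 88, 41, 23, 55, 58]
  58 > parent 41 at index 2, swap → [90, 88, 58, 23, 55, 41]
insert 85:
  append 85 at index 6 → [90, 88, 58, 23, 55, 41, 85]
  85 > parent 58 at index 2, swap → [90, 88, 85, 23, 55, 41, 58]
insert 27:
  append 27 at index 7 → [90, 88, 85, 23, 55, 41, 58, 27]
  27 > parent 23 at index 3, swap → [90, 88, 85, 27, 55, 41, 58, 23]
insert 31:
  append 31 at index 8 → [90, 88, 85, 27, 55, 41, 58, 23, 31]
  31 > parent 27 at index 3, swap → [90, 88, 85, 31, 55, 41, 58, 23, 27]

[90, 88, 85, 31, 55, 41, 58, 23, 27]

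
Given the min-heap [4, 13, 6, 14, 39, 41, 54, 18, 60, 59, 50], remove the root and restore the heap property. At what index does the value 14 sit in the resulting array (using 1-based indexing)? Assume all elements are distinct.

4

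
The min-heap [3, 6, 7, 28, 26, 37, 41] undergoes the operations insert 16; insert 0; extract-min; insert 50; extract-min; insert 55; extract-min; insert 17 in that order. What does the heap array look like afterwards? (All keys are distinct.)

[7, 16, 37, 17, 26, 55, 41, 50, 28]

insert 16:
  append 16 at index 7 → [3, 6, 7, 28, 26, 37, 41, 16]
  16 < parent 28 at index 3, swap → [3, 6, 7, 16, 26, 37, 41, 28]
insert 0:
  append 0 at index 8 → [3, 6, 7, 16, 26, 37, 41, 28, 0]
  0 < parent 16 at index 3, swap → [3, 6, 7, 0, 26, 37, 41, 28, 16]
  0 < parent 6 at index 1, swap → [3, 0, 7, 6, 26, 37, 41, 28, 16]
  0 < parent 3 at index 0, swap → [0, 3, 7, 6, 26, 37, 41, 28, 16]
extract-min → returns 0:
  remove root 0; move last element 16 to root → [16, 3, 7, 6, 26, 37, 41, 28]
  16 vs smaller child 3 at index 1, swap → [3, 16, 7, 6, 26, 37, 41, 28]
  16 vs smaller child 6 at index 3, swap → [3, 6, 7, 16, 26, 37, 41, 28]
insert 50:
  append 50 at index 8 → [3, 6, 7, 16, 26, 37, 41, 28, 50] (no swap needed)
extract-min → returns 3:
  remove root 3; move last element 50 to root → [50, 6, 7, 16, 26, 37, 41, 28]
  50 vs smaller child 6 at index 1, swap → [6, 50, 7, 16, 26, 37, 41, 28]
  50 vs smaller child 16 at index 3, swap → [6, 16, 7, 50, 26, 37, 41, 28]
  50 vs only child 28 at index 7, swap → [6, 16, 7, 28, 26, 37, 41, 50]
insert 55:
  append 55 at index 8 → [6, 16, 7, 28, 26, 37, 41, 50, 55] (no swap needed)
extract-min → returns 6:
  remove root 6; move last element 55 to root → [55, 16, 7, 28, 26, 37, 41, 50]
  55 vs smaller child 7 at index 2, swap → [7, 16, 55, 28, 26, 37, 41, 50]
  55 vs smaller child 37 at index 5, swap → [7, 16, 37, 28, 26, 55, 41, 50]
insert 17:
  append 17 at index 8 → [7, 16, 37, 28, 26, 55, 41, 50, 17]
  17 < parent 28 at index 3, swap → [7, 16, 37, 17, 26, 55, 41, 50, 28]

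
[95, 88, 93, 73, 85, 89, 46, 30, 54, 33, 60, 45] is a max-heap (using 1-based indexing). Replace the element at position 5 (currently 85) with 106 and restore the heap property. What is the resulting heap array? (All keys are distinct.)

set index 5 from 85 to 106 → [95, 88, 93, 73, 106, 89, 46, 30, 54, 33, 60, 45]
106 > parent 88 at index 2, swap → [95, 106, 93, 73, 88, 89, 46, 30, 54, 33, 60, 45]
106 > parent 95 at index 1, swap → [106, 95, 93, 73, 88, 89, 46, 30, 54, 33, 60, 45]

[106, 95, 93, 73, 88, 89, 46, 30, 54, 33, 60, 45]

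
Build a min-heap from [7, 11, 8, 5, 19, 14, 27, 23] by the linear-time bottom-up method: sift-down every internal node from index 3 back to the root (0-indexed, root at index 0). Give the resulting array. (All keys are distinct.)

sift down from index 3: already satisfies heap property
sift down from index 2: already satisfies heap property
sift down from index 1:
  11 vs smaller child 5 at index 3, swap → [7, 5, 8, 11, 19, 14, 27, 23]
sift down from index 0:
  7 vs smaller child 5 at index 1, swap → [5, 7, 8, 11, 19, 14, 27, 23]

[5, 7, 8, 11, 19, 14, 27, 23]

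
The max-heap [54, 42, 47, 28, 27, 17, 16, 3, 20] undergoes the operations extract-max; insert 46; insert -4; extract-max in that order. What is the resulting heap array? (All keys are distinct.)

extract-max → returns 54:
  remove root 54; move last element 20 to root → [20, 42, 47, 28, 27, 17, 16, 3]
  20 vs larger child 47 at index 2, swap → [47, 42, 20, 28, 27, 17, 16, 3]
insert 46:
  append 46 at index 8 → [47, 42, 20, 28, 27, 17, 16, 3, 46]
  46 > parent 28 at index 3, swap → [47, 42, 20, 46, 27, 17, 16, 3, 28]
  46 > parent 42 at index 1, swap → [47, 46, 20, 42, 27, 17, 16, 3, 28]
insert -4:
  append -4 at index 9 → [47, 46, 20, 42, 27, 17, 16, 3, 28, -4] (no swap needed)
extract-max → returns 47:
  remove root 47; move last element -4 to root → [-4, 46, 20, 42, 27, 17, 16, 3, 28]
  -4 vs larger child 46 at index 1, swap → [46, -4, 20, 42, 27, 17, 16, 3, 28]
  -4 vs larger child 42 at index 3, swap → [46, 42, 20, -4, 27, 17, 16, 3, 28]
  -4 vs larger child 28 at index 8, swap → [46, 42, 20, 28, 27, 17, 16, 3, -4]

[46, 42, 20, 28, 27, 17, 16, 3, -4]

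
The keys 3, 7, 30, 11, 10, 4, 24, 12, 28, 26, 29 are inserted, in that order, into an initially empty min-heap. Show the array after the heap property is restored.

[3, 7, 4, 11, 10, 30, 24, 12, 28, 26, 29]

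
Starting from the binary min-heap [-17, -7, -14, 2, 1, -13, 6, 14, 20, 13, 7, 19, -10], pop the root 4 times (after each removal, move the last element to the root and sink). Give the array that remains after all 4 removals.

[-7, 1, 6, 2, 13, 19, 7, 14, 20]

extract-min #1 returns -17:
  remove root -17; move last element -10 to root → [-10, -7, -14, 2, 1, -13, 6, 14, 20, 13, 7, 19]
  -10 vs smaller child -14 at index 2, swap → [-14, -7, -10, 2, 1, -13, 6, 14, 20, 13, 7, 19]
  -10 vs smaller child -13 at index 5, swap → [-14, -7, -13, 2, 1, -10, 6, 14, 20, 13, 7, 19]
extract-min #2 returns -14:
  remove root -14; move last element 19 to root → [19, -7, -13, 2, 1, -10, 6, 14, 20, 13, 7]
  19 vs smaller child -13 at index 2, swap → [-13, -7, 19, 2, 1, -10, 6, 14, 20, 13, 7]
  19 vs smaller child -10 at index 5, swap → [-13, -7, -10, 2, 1, 19, 6, 14, 20, 13, 7]
extract-min #3 returns -13:
  remove root -13; move last element 7 to root → [7, -7, -10, 2, 1, 19, 6, 14, 20, 13]
  7 vs smaller child -10 at index 2, swap → [-10, -7, 7, 2, 1, 19, 6, 14, 20, 13]
  7 vs smaller child 6 at index 6, swap → [-10, -7, 6, 2, 1, 19, 7, 14, 20, 13]
extract-min #4 returns -10:
  remove root -10; move last element 13 to root → [13, -7, 6, 2, 1, 19, 7, 14, 20]
  13 vs smaller child -7 at index 1, swap → [-7, 13, 6, 2, 1, 19, 7, 14, 20]
  13 vs smaller child 1 at index 4, swap → [-7, 1, 6, 2, 13, 19, 7, 14, 20]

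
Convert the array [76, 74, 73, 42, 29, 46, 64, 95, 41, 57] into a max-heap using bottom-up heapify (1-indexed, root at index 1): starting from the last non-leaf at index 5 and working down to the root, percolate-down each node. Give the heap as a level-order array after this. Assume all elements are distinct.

sift down from index 5:
  29 vs only child 57 at index 10, swap → [76, 74, 73, 42, 57, 46, 64, 95, 41, 29]
sift down from index 4:
  42 vs larger child 95 at index 8, swap → [76, 74, 73, 95, 57, 46, 64, 42, 41, 29]
sift down from index 3: already satisfies heap property
sift down from index 2:
  74 vs larger child 95 at index 4, swap → [76, 95, 73, 74, 57, 46, 64, 42, 41, 29]
sift down from index 1:
  76 vs larger child 95 at index 2, swap → [95, 76, 73, 74, 57, 46, 64, 42, 41, 29]

[95, 76, 73, 74, 57, 46, 64, 42, 41, 29]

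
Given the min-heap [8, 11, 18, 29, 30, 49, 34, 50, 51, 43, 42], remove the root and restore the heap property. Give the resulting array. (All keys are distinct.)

remove root 8; move last element 42 to root → [42, 11, 18, 29, 30, 49, 34, 50, 51, 43]
42 vs smaller child 11 at index 1, swap → [11, 42, 18, 29, 30, 49, 34, 50, 51, 43]
42 vs smaller child 29 at index 3, swap → [11, 29, 18, 42, 30, 49, 34, 50, 51, 43]

[11, 29, 18, 42, 30, 49, 34, 50, 51, 43]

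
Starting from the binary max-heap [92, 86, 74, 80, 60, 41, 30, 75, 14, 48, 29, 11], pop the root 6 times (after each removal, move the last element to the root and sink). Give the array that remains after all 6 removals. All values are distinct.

extract-max #1 returns 92:
  remove root 92; move last element 11 to root → [11, 86, 74, 80, 60, 41, 30, 75, 14, 48, 29]
  11 vs larger child 86 at index 1, swap → [86, 11, 74, 80, 60, 41, 30, 75, 14, 48, 29]
  11 vs larger child 80 at index 3, swap → [86, 80, 74, 11, 60, 41, 30, 75, 14, 48, 29]
  11 vs larger child 75 at index 7, swap → [86, 80, 74, 75, 60, 41, 30, 11, 14, 48, 29]
extract-max #2 returns 86:
  remove root 86; move last element 29 to root → [29, 80, 74, 75, 60, 41, 30, 11, 14, 48]
  29 vs larger child 80 at index 1, swap → [80, 29, 74, 75, 60, 41, 30, 11, 14, 48]
  29 vs larger child 75 at index 3, swap → [80, 75, 74, 29, 60, 41, 30, 11, 14, 48]
extract-max #3 returns 80:
  remove root 80; move last element 48 to root → [48, 75, 74, 29, 60, 41, 30, 11, 14]
  48 vs larger child 75 at index 1, swap → [75, 48, 74, 29, 60, 41, 30, 11, 14]
  48 vs larger child 60 at index 4, swap → [75, 60, 74, 29, 48, 41, 30, 11, 14]
extract-max #4 returns 75:
  remove root 75; move last element 14 to root → [14, 60, 74, 29, 48, 41, 30, 11]
  14 vs larger child 74 at index 2, swap → [74, 60, 14, 29, 48, 41, 30, 11]
  14 vs larger child 41 at index 5, swap → [74, 60, 41, 29, 48, 14, 30, 11]
extract-max #5 returns 74:
  remove root 74; move last element 11 to root → [11, 60, 41, 29, 48, 14, 30]
  11 vs larger child 60 at index 1, swap → [60, 11, 41, 29, 48, 14, 30]
  11 vs larger child 48 at index 4, swap → [60, 48, 41, 29, 11, 14, 30]
extract-max #6 returns 60:
  remove root 60; move last element 30 to root → [30, 48, 41, 29, 11, 14]
  30 vs larger child 48 at index 1, swap → [48, 30, 41, 29, 11, 14]

[48, 30, 41, 29, 11, 14]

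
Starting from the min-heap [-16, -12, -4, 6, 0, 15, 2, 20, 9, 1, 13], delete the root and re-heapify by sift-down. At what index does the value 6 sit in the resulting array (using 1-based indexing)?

4

remove root -16; move last element 13 to root → [13, -12, -4, 6, 0, 15, 2, 20, 9, 1]
13 vs smaller child -12 at index 2, swap → [-12, 13, -4, 6, 0, 15, 2, 20, 9, 1]
13 vs smaller child 0 at index 5, swap → [-12, 0, -4, 6, 13, 15, 2, 20, 9, 1]
13 vs only child 1 at index 10, swap → [-12, 0, -4, 6, 1, 15, 2, 20, 9, 13]
resulting array: [-12, 0, -4, 6, 1, 15, 2, 20, 9, 13]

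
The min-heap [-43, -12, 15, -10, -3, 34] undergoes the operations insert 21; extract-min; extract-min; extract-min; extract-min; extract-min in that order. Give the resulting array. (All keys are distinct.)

insert 21:
  append 21 at index 6 → [-43, -12, 15, -10, -3, 34, 21] (no swap needed)
extract-min → returns -43:
  remove root -43; move last element 21 to root → [21, -12, 15, -10, -3, 34]
  21 vs smaller child -12 at index 1, swap → [-12, 21, 15, -10, -3, 34]
  21 vs smaller child -10 at index 3, swap → [-12, -10, 15, 21, -3, 34]
extract-min → returns -12:
  remove root -12; move last element 34 to root → [34, -10, 15, 21, -3]
  34 vs smaller child -10 at index 1, swap → [-10, 34, 15, 21, -3]
  34 vs smaller child -3 at index 4, swap → [-10, -3, 15, 21, 34]
extract-min → returns -10:
  remove root -10; move last element 34 to root → [34, -3, 15, 21]
  34 vs smaller child -3 at index 1, swap → [-3, 34, 15, 21]
  34 vs only child 21 at index 3, swap → [-3, 21, 15, 34]
extract-min → returns -3:
  remove root -3; move last element 34 to root → [34, 21, 15]
  34 vs smaller child 15 at index 2, swap → [15, 21, 34]
extract-min → returns 15:
  remove root 15; move last element 34 to root → [34, 21]
  34 vs only child 21 at index 1, swap → [21, 34]

[21, 34]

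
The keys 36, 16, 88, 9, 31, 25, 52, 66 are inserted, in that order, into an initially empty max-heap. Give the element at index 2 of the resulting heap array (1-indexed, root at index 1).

66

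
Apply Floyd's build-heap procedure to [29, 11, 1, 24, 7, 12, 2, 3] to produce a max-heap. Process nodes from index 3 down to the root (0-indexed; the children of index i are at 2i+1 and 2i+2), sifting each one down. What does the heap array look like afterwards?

sift down from index 3: already satisfies heap property
sift down from index 2:
  1 vs larger child 12 at index 5, swap → [29, 11, 12, 24, 7, 1, 2, 3]
sift down from index 1:
  11 vs larger child 24 at index 3, swap → [29, 24, 12, 11, 7, 1, 2, 3]
sift down from index 0: already satisfies heap property

[29, 24, 12, 11, 7, 1, 2, 3]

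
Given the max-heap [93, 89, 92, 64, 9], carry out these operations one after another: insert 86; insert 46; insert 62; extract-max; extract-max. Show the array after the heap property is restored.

insert 86:
  append 86 at index 5 → [93, 89, 92, 64, 9, 86] (no swap needed)
insert 46:
  append 46 at index 6 → [93, 89, 92, 64, 9, 86, 46] (no swap needed)
insert 62:
  append 62 at index 7 → [93, 89, 92, 64, 9, 86, 46, 62] (no swap needed)
extract-max → returns 93:
  remove root 93; move last element 62 to root → [62, 89, 92, 64, 9, 86, 46]
  62 vs larger child 92 at index 2, swap → [92, 89, 62, 64, 9, 86, 46]
  62 vs larger child 86 at index 5, swap → [92, 89, 86, 64, 9, 62, 46]
extract-max → returns 92:
  remove root 92; move last element 46 to root → [46, 89, 86, 64, 9, 62]
  46 vs larger child 89 at index 1, swap → [89, 46, 86, 64, 9, 62]
  46 vs larger child 64 at index 3, swap → [89, 64, 86, 46, 9, 62]

[89, 64, 86, 46, 9, 62]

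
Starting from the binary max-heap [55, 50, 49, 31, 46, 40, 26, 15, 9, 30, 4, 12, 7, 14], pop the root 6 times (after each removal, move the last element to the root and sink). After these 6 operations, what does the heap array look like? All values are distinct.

extract-max #1 returns 55:
  remove root 55; move last element 14 to root → [14, 50, 49, 31, 46, 40, 26, 15, 9, 30, 4, 12, 7]
  14 vs larger child 50 at index 1, swap → [50, 14, 49, 31, 46, 40, 26, 15, 9, 30, 4, 12, 7]
  14 vs larger child 46 at index 4, swap → [50, 46, 49, 31, 14, 40, 26, 15, 9, 30, 4, 12, 7]
  14 vs larger child 30 at index 9, swap → [50, 46, 49, 31, 30, 40, 26, 15, 9, 14, 4, 12, 7]
extract-max #2 returns 50:
  remove root 50; move last element 7 to root → [7, 46, 49, 31, 30, 40, 26, 15, 9, 14, 4, 12]
  7 vs larger child 49 at index 2, swap → [49, 46, 7, 31, 30, 40, 26, 15, 9, 14, 4, 12]
  7 vs larger child 40 at index 5, swap → [49, 46, 40, 31, 30, 7, 26, 15, 9, 14, 4, 12]
  7 vs only child 12 at index 11, swap → [49, 46, 40, 31, 30, 12, 26, 15, 9, 14, 4, 7]
extract-max #3 returns 49:
  remove root 49; move last element 7 to root → [7, 46, 40, 31, 30, 12, 26, 15, 9, 14, 4]
  7 vs larger child 46 at index 1, swap → [46, 7, 40, 31, 30, 12, 26, 15, 9, 14, 4]
  7 vs larger child 31 at index 3, swap → [46, 31, 40, 7, 30, 12, 26, 15, 9, 14, 4]
  7 vs larger child 15 at index 7, swap → [46, 31, 40, 15, 30, 12, 26, 7, 9, 14, 4]
extract-max #4 returns 46:
  remove root 46; move last element 4 to root → [4, 31, 40, 15, 30, 12, 26, 7, 9, 14]
  4 vs larger child 40 at index 2, swap → [40, 31, 4, 15, 30, 12, 26, 7, 9, 14]
  4 vs larger child 26 at index 6, swap → [40, 31, 26, 15, 30, 12, 4, 7, 9, 14]
extract-max #5 returns 40:
  remove root 40; move last element 14 to root → [14, 31, 26, 15, 30, 12, 4, 7, 9]
  14 vs larger child 31 at index 1, swap → [31, 14, 26, 15, 30, 12, 4, 7, 9]
  14 vs larger child 30 at index 4, swap → [31, 30, 26, 15, 14, 12, 4, 7, 9]
extract-max #6 returns 31:
  remove root 31; move last element 9 to root → [9, 30, 26, 15, 14, 12, 4, 7]
  9 vs larger child 30 at index 1, swap → [30, 9, 26, 15, 14, 12, 4, 7]
  9 vs larger child 15 at index 3, swap → [30, 15, 26, 9, 14, 12, 4, 7]

[30, 15, 26, 9, 14, 12, 4, 7]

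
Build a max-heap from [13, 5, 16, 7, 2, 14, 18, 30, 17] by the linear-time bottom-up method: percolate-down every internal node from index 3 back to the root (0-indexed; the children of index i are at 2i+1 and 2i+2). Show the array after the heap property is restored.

[30, 17, 18, 13, 2, 14, 16, 7, 5]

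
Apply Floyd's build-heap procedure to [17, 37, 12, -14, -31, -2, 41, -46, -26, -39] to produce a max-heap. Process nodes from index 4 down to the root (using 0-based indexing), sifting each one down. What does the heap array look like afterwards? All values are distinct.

sift down from index 4: already satisfies heap property
sift down from index 3: already satisfies heap property
sift down from index 2:
  12 vs larger child 41 at index 6, swap → [17, 37, 41, -14, -31, -2, 12, -46, -26, -39]
sift down from index 1: already satisfies heap property
sift down from index 0:
  17 vs larger child 41 at index 2, swap → [41, 37, 17, -14, -31, -2, 12, -46, -26, -39]

[41, 37, 17, -14, -31, -2, 12, -46, -26, -39]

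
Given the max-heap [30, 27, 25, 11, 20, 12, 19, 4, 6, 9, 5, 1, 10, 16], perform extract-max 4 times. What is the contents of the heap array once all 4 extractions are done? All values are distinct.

extract-max #1 returns 30:
  remove root 30; move last element 16 to root → [16, 27, 25, 11, 20, 12, 19, 4, 6, 9, 5, 1, 10]
  16 vs larger child 27 at index 1, swap → [27, 16, 25, 11, 20, 12, 19, 4, 6, 9, 5, 1, 10]
  16 vs larger child 20 at index 4, swap → [27, 20, 25, 11, 16, 12, 19, 4, 6, 9, 5, 1, 10]
extract-max #2 returns 27:
  remove root 27; move last element 10 to root → [10, 20, 25, 11, 16, 12, 19, 4, 6, 9, 5, 1]
  10 vs larger child 25 at index 2, swap → [25, 20, 10, 11, 16, 12, 19, 4, 6, 9, 5, 1]
  10 vs larger child 19 at index 6, swap → [25, 20, 19, 11, 16, 12, 10, 4, 6, 9, 5, 1]
extract-max #3 returns 25:
  remove root 25; move last element 1 to root → [1, 20, 19, 11, 16, 12, 10, 4, 6, 9, 5]
  1 vs larger child 20 at index 1, swap → [20, 1, 19, 11, 16, 12, 10, 4, 6, 9, 5]
  1 vs larger child 16 at index 4, swap → [20, 16, 19, 11, 1, 12, 10, 4, 6, 9, 5]
  1 vs larger child 9 at index 9, swap → [20, 16, 19, 11, 9, 12, 10, 4, 6, 1, 5]
extract-max #4 returns 20:
  remove root 20; move last element 5 to root → [5, 16, 19, 11, 9, 12, 10, 4, 6, 1]
  5 vs larger child 19 at index 2, swap → [19, 16, 5, 11, 9, 12, 10, 4, 6, 1]
  5 vs larger child 12 at index 5, swap → [19, 16, 12, 11, 9, 5, 10, 4, 6, 1]

[19, 16, 12, 11, 9, 5, 10, 4, 6, 1]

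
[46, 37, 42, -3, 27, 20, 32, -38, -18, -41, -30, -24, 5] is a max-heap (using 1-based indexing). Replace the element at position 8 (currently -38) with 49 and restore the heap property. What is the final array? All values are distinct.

set index 8 from -38 to 49 → [46, 37, 42, -3, 27, 20, 32, 49, -18, -41, -30, -24, 5]
49 > parent -3 at index 4, swap → [46, 37, 42, 49, 27, 20, 32, -3, -18, -41, -30, -24, 5]
49 > parent 37 at index 2, swap → [46, 49, 42, 37, 27, 20, 32, -3, -18, -41, -30, -24, 5]
49 > parent 46 at index 1, swap → [49, 46, 42, 37, 27, 20, 32, -3, -18, -41, -30, -24, 5]

[49, 46, 42, 37, 27, 20, 32, -3, -18, -41, -30, -24, 5]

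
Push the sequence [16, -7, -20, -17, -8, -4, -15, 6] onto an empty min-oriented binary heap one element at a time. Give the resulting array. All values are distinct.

Insert 16:
  append 16 at index 0 → [16] (no swap needed)
Insert -7:
  append -7 at index 1 → [16, -7]
  -7 < parent 16 at index 0, swap → [-7, 16]
Insert -20:
  append -20 at index 2 → [-7, 16, -20]
  -20 < parent -7 at index 0, swap → [-20, 16, -7]
Insert -17:
  append -17 at index 3 → [-20, 16, -7, -17]
  -17 < parent 16 at index 1, swap → [-20, -17, -7, 16]
Insert -8:
  append -8 at index 4 → [-20, -17, -7, 16, -8] (no swap needed)
Insert -4:
  append -4 at index 5 → [-20, -17, -7, 16, -8, -4] (no swap needed)
Insert -15:
  append -15 at index 6 → [-20, -17, -7, 16, -8, -4, -15]
  -15 < parent -7 at index 2, swap → [-20, -17, -15, 16, -8, -4, -7]
Insert 6:
  append 6 at index 7 → [-20, -17, -15, 16, -8, -4, -7, 6]
  6 < parent 16 at index 3, swap → [-20, -17, -15, 6, -8, -4, -7, 16]

[-20, -17, -15, 6, -8, -4, -7, 16]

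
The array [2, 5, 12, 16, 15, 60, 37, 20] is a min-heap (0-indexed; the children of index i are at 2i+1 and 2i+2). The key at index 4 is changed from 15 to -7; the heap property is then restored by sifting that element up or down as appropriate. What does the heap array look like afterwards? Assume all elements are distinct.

set index 4 from 15 to -7 → [2, 5, 12, 16, -7, 60, 37, 20]
-7 < parent 5 at index 1, swap → [2, -7, 12, 16, 5, 60, 37, 20]
-7 < parent 2 at index 0, swap → [-7, 2, 12, 16, 5, 60, 37, 20]

[-7, 2, 12, 16, 5, 60, 37, 20]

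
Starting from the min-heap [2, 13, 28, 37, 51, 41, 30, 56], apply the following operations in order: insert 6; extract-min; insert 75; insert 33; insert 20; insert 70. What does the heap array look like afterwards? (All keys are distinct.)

[6, 13, 28, 37, 20, 41, 30, 56, 75, 51, 33, 70]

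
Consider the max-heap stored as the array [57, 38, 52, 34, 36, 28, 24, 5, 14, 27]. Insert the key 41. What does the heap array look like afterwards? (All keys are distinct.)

[57, 41, 52, 34, 38, 28, 24, 5, 14, 27, 36]

append 41 at index 10 → [57, 38, 52, 34, 36, 28, 24, 5, 14, 27, 41]
41 > parent 36 at index 4, swap → [57, 38, 52, 34, 41, 28, 24, 5, 14, 27, 36]
41 > parent 38 at index 1, swap → [57, 41, 52, 34, 38, 28, 24, 5, 14, 27, 36]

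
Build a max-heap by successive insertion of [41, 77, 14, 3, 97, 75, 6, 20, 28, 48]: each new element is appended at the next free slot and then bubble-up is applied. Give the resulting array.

[97, 77, 75, 28, 48, 14, 6, 3, 20, 41]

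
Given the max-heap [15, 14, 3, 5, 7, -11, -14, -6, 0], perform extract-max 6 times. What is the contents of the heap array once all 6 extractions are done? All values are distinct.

extract-max #1 returns 15:
  remove root 15; move last element 0 to root → [0, 14, 3, 5, 7, -11, -14, -6]
  0 vs larger child 14 at index 1, swap → [14, 0, 3, 5, 7, -11, -14, -6]
  0 vs larger child 7 at index 4, swap → [14, 7, 3, 5, 0, -11, -14, -6]
extract-max #2 returns 14:
  remove root 14; move last element -6 to root → [-6, 7, 3, 5, 0, -11, -14]
  -6 vs larger child 7 at index 1, swap → [7, -6, 3, 5, 0, -11, -14]
  -6 vs larger child 5 at index 3, swap → [7, 5, 3, -6, 0, -11, -14]
extract-max #3 returns 7:
  remove root 7; move last element -14 to root → [-14, 5, 3, -6, 0, -11]
  -14 vs larger child 5 at index 1, swap → [5, -14, 3, -6, 0, -11]
  -14 vs larger child 0 at index 4, swap → [5, 0, 3, -6, -14, -11]
extract-max #4 returns 5:
  remove root 5; move last element -11 to root → [-11, 0, 3, -6, -14]
  -11 vs larger child 3 at index 2, swap → [3, 0, -11, -6, -14]
extract-max #5 returns 3:
  remove root 3; move last element -14 to root → [-14, 0, -11, -6]
  -14 vs larger child 0 at index 1, swap → [0, -14, -11, -6]
  -14 vs only child -6 at index 3, swap → [0, -6, -11, -14]
extract-max #6 returns 0:
  remove root 0; move last element -14 to root → [-14, -6, -11]
  -14 vs larger child -6 at index 1, swap → [-6, -14, -11]

[-6, -14, -11]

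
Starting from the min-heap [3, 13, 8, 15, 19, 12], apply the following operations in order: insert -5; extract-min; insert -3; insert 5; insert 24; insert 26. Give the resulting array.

[-3, 5, 3, 13, 19, 12, 8, 15, 24, 26]

insert -5:
  append -5 at index 6 → [3, 13, 8, 15, 19, 12, -5]
  -5 < parent 8 at index 2, swap → [3, 13, -5, 15, 19, 12, 8]
  -5 < parent 3 at index 0, swap → [-5, 13, 3, 15, 19, 12, 8]
extract-min → returns -5:
  remove root -5; move last element 8 to root → [8, 13, 3, 15, 19, 12]
  8 vs smaller child 3 at index 2, swap → [3, 13, 8, 15, 19, 12]
insert -3:
  append -3 at index 6 → [3, 13, 8, 15, 19, 12, -3]
  -3 < parent 8 at index 2, swap → [3, 13, -3, 15, 19, 12, 8]
  -3 < parent 3 at index 0, swap → [-3, 13, 3, 15, 19, 12, 8]
insert 5:
  append 5 at index 7 → [-3, 13, 3, 15, 19, 12, 8, 5]
  5 < parent 15 at index 3, swap → [-3, 13, 3, 5, 19, 12, 8, 15]
  5 < parent 13 at index 1, swap → [-3, 5, 3, 13, 19, 12, 8, 15]
insert 24:
  append 24 at index 8 → [-3, 5, 3, 13, 19, 12, 8, 15, 24] (no swap needed)
insert 26:
  append 26 at index 9 → [-3, 5, 3, 13, 19, 12, 8, 15, 24, 26] (no swap needed)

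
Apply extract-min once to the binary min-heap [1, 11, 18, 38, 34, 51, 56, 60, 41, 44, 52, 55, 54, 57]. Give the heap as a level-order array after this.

remove root 1; move last element 57 to root → [57, 11, 18, 38, 34, 51, 56, 60, 41, 44, 52, 55, 54]
57 vs smaller child 11 at index 1, swap → [11, 57, 18, 38, 34, 51, 56, 60, 41, 44, 52, 55, 54]
57 vs smaller child 34 at index 4, swap → [11, 34, 18, 38, 57, 51, 56, 60, 41, 44, 52, 55, 54]
57 vs smaller child 44 at index 9, swap → [11, 34, 18, 38, 44, 51, 56, 60, 41, 57, 52, 55, 54]

[11, 34, 18, 38, 44, 51, 56, 60, 41, 57, 52, 55, 54]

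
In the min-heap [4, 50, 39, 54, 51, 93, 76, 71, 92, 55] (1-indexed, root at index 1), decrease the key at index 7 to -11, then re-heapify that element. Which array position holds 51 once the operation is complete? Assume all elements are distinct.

5

set index 7 from 76 to -11 → [4, 50, 39, 54, 51, 93, -11, 71, 92, 55]
-11 < parent 39 at index 3, swap → [4, 50, -11, 54, 51, 93, 39, 71, 92, 55]
-11 < parent 4 at index 1, swap → [-11, 50, 4, 54, 51, 93, 39, 71, 92, 55]
resulting array: [-11, 50, 4, 54, 51, 93, 39, 71, 92, 55]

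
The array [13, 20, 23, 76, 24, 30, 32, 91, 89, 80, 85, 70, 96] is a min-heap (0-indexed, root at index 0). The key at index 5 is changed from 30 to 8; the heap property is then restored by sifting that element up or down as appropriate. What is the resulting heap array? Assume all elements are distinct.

[8, 20, 13, 76, 24, 23, 32, 91, 89, 80, 85, 70, 96]

set index 5 from 30 to 8 → [13, 20, 23, 76, 24, 8, 32, 91, 89, 80, 85, 70, 96]
8 < parent 23 at index 2, swap → [13, 20, 8, 76, 24, 23, 32, 91, 89, 80, 85, 70, 96]
8 < parent 13 at index 0, swap → [8, 20, 13, 76, 24, 23, 32, 91, 89, 80, 85, 70, 96]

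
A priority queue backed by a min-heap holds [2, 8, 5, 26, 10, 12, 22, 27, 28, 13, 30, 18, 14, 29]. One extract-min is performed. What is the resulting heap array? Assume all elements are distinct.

[5, 8, 12, 26, 10, 14, 22, 27, 28, 13, 30, 18, 29]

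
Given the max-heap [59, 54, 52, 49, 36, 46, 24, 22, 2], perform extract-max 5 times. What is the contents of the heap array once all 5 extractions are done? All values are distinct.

[36, 24, 2, 22]

extract-max #1 returns 59:
  remove root 59; move last element 2 to root → [2, 54, 52, 49, 36, 46, 24, 22]
  2 vs larger child 54 at index 1, swap → [54, 2, 52, 49, 36, 46, 24, 22]
  2 vs larger child 49 at index 3, swap → [54, 49, 52, 2, 36, 46, 24, 22]
  2 vs only child 22 at index 7, swap → [54, 49, 52, 22, 36, 46, 24, 2]
extract-max #2 returns 54:
  remove root 54; move last element 2 to root → [2, 49, 52, 22, 36, 46, 24]
  2 vs larger child 52 at index 2, swap → [52, 49, 2, 22, 36, 46, 24]
  2 vs larger child 46 at index 5, swap → [52, 49, 46, 22, 36, 2, 24]
extract-max #3 returns 52:
  remove root 52; move last element 24 to root → [24, 49, 46, 22, 36, 2]
  24 vs larger child 49 at index 1, swap → [49, 24, 46, 22, 36, 2]
  24 vs larger child 36 at index 4, swap → [49, 36, 46, 22, 24, 2]
extract-max #4 returns 49:
  remove root 49; move last element 2 to root → [2, 36, 46, 22, 24]
  2 vs larger child 46 at index 2, swap → [46, 36, 2, 22, 24]
extract-max #5 returns 46:
  remove root 46; move last element 24 to root → [24, 36, 2, 22]
  24 vs larger child 36 at index 1, swap → [36, 24, 2, 22]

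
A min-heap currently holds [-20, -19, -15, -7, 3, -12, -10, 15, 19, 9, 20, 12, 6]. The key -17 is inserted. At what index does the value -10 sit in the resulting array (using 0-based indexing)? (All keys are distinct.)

append -17 at index 13 → [-20, -19, -15, -7, 3, -12, -10, 15, 19, 9, 20, 12, 6, -17]
-17 < parent -10 at index 6, swap → [-20, -19, -15, -7, 3, -12, -17, 15, 19, 9, 20, 12, 6, -10]
-17 < parent -15 at index 2, swap → [-20, -19, -17, -7, 3, -12, -15, 15, 19, 9, 20, 12, 6, -10]
resulting array: [-20, -19, -17, -7, 3, -12, -15, 15, 19, 9, 20, 12, 6, -10]

13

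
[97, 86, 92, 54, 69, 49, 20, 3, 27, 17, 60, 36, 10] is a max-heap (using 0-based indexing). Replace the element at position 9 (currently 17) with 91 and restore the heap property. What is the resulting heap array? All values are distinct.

[97, 91, 92, 54, 86, 49, 20, 3, 27, 69, 60, 36, 10]

set index 9 from 17 to 91 → [97, 86, 92, 54, 69, 49, 20, 3, 27, 91, 60, 36, 10]
91 > parent 69 at index 4, swap → [97, 86, 92, 54, 91, 49, 20, 3, 27, 69, 60, 36, 10]
91 > parent 86 at index 1, swap → [97, 91, 92, 54, 86, 49, 20, 3, 27, 69, 60, 36, 10]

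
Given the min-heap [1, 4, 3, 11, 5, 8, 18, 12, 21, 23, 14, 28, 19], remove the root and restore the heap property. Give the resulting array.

remove root 1; move last element 19 to root → [19, 4, 3, 11, 5, 8, 18, 12, 21, 23, 14, 28]
19 vs smaller child 3 at index 2, swap → [3, 4, 19, 11, 5, 8, 18, 12, 21, 23, 14, 28]
19 vs smaller child 8 at index 5, swap → [3, 4, 8, 11, 5, 19, 18, 12, 21, 23, 14, 28]

[3, 4, 8, 11, 5, 19, 18, 12, 21, 23, 14, 28]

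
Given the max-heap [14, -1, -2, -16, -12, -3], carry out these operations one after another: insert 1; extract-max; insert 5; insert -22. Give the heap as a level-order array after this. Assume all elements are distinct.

[5, -1, 1, -16, -12, -3, -2, -22]

insert 1:
  append 1 at index 6 → [14, -1, -2, -16, -12, -3, 1]
  1 > parent -2 at index 2, swap → [14, -1, 1, -16, -12, -3, -2]
extract-max → returns 14:
  remove root 14; move last element -2 to root → [-2, -1, 1, -16, -12, -3]
  -2 vs larger child 1 at index 2, swap → [1, -1, -2, -16, -12, -3]
insert 5:
  append 5 at index 6 → [1, -1, -2, -16, -12, -3, 5]
  5 > parent -2 at index 2, swap → [1, -1, 5, -16, -12, -3, -2]
  5 > parent 1 at index 0, swap → [5, -1, 1, -16, -12, -3, -2]
insert -22:
  append -22 at index 7 → [5, -1, 1, -16, -12, -3, -2, -22] (no swap needed)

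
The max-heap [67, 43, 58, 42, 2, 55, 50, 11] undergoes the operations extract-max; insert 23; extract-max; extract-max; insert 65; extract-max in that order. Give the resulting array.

extract-max → returns 67:
  remove root 67; move last element 11 to root → [11, 43, 58, 42, 2, 55, 50]
  11 vs larger child 58 at index 2, swap → [58, 43, 11, 42, 2, 55, 50]
  11 vs larger child 55 at index 5, swap → [58, 43, 55, 42, 2, 11, 50]
insert 23:
  append 23 at index 7 → [58, 43, 55, 42, 2, 11, 50, 23] (no swap needed)
extract-max → returns 58:
  remove root 58; move last element 23 to root → [23, 43, 55, 42, 2, 11, 50]
  23 vs larger child 55 at index 2, swap → [55, 43, 23, 42, 2, 11, 50]
  23 vs larger child 50 at index 6, swap → [55, 43, 50, 42, 2, 11, 23]
extract-max → returns 55:
  remove root 55; move last element 23 to root → [23, 43, 50, 42, 2, 11]
  23 vs larger child 50 at index 2, swap → [50, 43, 23, 42, 2, 11]
insert 65:
  append 65 at index 6 → [50, 43, 23, 42, 2, 11, 65]
  65 > parent 23 at index 2, swap → [50, 43, 65, 42, 2, 11, 23]
  65 > parent 50 at index 0, swap → [65, 43, 50, 42, 2, 11, 23]
extract-max → returns 65:
  remove root 65; move last element 23 to root → [23, 43, 50, 42, 2, 11]
  23 vs larger child 50 at index 2, swap → [50, 43, 23, 42, 2, 11]

[50, 43, 23, 42, 2, 11]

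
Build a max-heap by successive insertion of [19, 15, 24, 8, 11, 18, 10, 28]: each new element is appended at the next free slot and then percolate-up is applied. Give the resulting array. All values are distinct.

[28, 24, 19, 15, 11, 18, 10, 8]

Insert 19:
  append 19 at index 0 → [19] (no swap needed)
Insert 15:
  append 15 at index 1 → [19, 15] (no swap needed)
Insert 24:
  append 24 at index 2 → [19, 15, 24]
  24 > parent 19 at index 0, swap → [24, 15, 19]
Insert 8:
  append 8 at index 3 → [24, 15, 19, 8] (no swap needed)
Insert 11:
  append 11 at index 4 → [24, 15, 19, 8, 11] (no swap needed)
Insert 18:
  append 18 at index 5 → [24, 15, 19, 8, 11, 18] (no swap needed)
Insert 10:
  append 10 at index 6 → [24, 15, 19, 8, 11, 18, 10] (no swap needed)
Insert 28:
  append 28 at index 7 → [24, 15, 19, 8, 11, 18, 10, 28]
  28 > parent 8 at index 3, swap → [24, 15, 19, 28, 11, 18, 10, 8]
  28 > parent 15 at index 1, swap → [24, 28, 19, 15, 11, 18, 10, 8]
  28 > parent 24 at index 0, swap → [28, 24, 19, 15, 11, 18, 10, 8]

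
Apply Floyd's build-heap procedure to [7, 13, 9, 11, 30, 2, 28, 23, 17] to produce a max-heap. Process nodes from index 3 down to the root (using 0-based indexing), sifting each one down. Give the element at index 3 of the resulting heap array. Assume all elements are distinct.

17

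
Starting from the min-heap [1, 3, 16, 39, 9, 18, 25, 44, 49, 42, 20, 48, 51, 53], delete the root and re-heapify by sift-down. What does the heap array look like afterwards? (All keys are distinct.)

[3, 9, 16, 39, 20, 18, 25, 44, 49, 42, 53, 48, 51]

remove root 1; move last element 53 to root → [53, 3, 16, 39, 9, 18, 25, 44, 49, 42, 20, 48, 51]
53 vs smaller child 3 at index 1, swap → [3, 53, 16, 39, 9, 18, 25, 44, 49, 42, 20, 48, 51]
53 vs smaller child 9 at index 4, swap → [3, 9, 16, 39, 53, 18, 25, 44, 49, 42, 20, 48, 51]
53 vs smaller child 20 at index 10, swap → [3, 9, 16, 39, 20, 18, 25, 44, 49, 42, 53, 48, 51]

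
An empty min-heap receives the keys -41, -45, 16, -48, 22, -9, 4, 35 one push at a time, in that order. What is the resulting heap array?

[-48, -45, -9, -41, 22, 16, 4, 35]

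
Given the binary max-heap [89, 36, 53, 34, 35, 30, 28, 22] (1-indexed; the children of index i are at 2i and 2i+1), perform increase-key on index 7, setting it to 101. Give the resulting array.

[101, 36, 89, 34, 35, 30, 53, 22]

set index 7 from 28 to 101 → [89, 36, 53, 34, 35, 30, 101, 22]
101 > parent 53 at index 3, swap → [89, 36, 101, 34, 35, 30, 53, 22]
101 > parent 89 at index 1, swap → [101, 36, 89, 34, 35, 30, 53, 22]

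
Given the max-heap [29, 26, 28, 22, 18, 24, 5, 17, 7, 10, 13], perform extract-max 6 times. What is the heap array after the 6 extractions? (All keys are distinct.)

extract-max #1 returns 29:
  remove root 29; move last element 13 to root → [13, 26, 28, 22, 18, 24, 5, 17, 7, 10]
  13 vs larger child 28 at index 2, swap → [28, 26, 13, 22, 18, 24, 5, 17, 7, 10]
  13 vs larger child 24 at index 5, swap → [28, 26, 24, 22, 18, 13, 5, 17, 7, 10]
extract-max #2 returns 28:
  remove root 28; move last element 10 to root → [10, 26, 24, 22, 18, 13, 5, 17, 7]
  10 vs larger child 26 at index 1, swap → [26, 10, 24, 22, 18, 13, 5, 17, 7]
  10 vs larger child 22 at index 3, swap → [26, 22, 24, 10, 18, 13, 5, 17, 7]
  10 vs larger child 17 at index 7, swap → [26, 22, 24, 17, 18, 13, 5, 10, 7]
extract-max #3 returns 26:
  remove root 26; move last element 7 to root → [7, 22, 24, 17, 18, 13, 5, 10]
  7 vs larger child 24 at index 2, swap → [24, 22, 7, 17, 18, 13, 5, 10]
  7 vs larger child 13 at index 5, swap → [24, 22, 13, 17, 18, 7, 5, 10]
extract-max #4 returns 24:
  remove root 24; move last element 10 to root → [10, 22, 13, 17, 18, 7, 5]
  10 vs larger child 22 at index 1, swap → [22, 10, 13, 17, 18, 7, 5]
  10 vs larger child 18 at index 4, swap → [22, 18, 13, 17, 10, 7, 5]
extract-max #5 returns 22:
  remove root 22; move last element 5 to root → [5, 18, 13, 17, 10, 7]
  5 vs larger child 18 at index 1, swap → [18, 5, 13, 17, 10, 7]
  5 vs larger child 17 at index 3, swap → [18, 17, 13, 5, 10, 7]
extract-max #6 returns 18:
  remove root 18; move last element 7 to root → [7, 17, 13, 5, 10]
  7 vs larger child 17 at index 1, swap → [17, 7, 13, 5, 10]
  7 vs larger child 10 at index 4, swap → [17, 10, 13, 5, 7]

[17, 10, 13, 5, 7]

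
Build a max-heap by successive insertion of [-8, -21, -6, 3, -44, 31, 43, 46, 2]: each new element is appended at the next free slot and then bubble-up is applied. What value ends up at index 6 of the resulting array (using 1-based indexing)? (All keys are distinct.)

Insert -8:
  append -8 at index 1 → [-8] (no swap needed)
Insert -21:
  append -21 at index 2 → [-8, -21] (no swap needed)
Insert -6:
  append -6 at index 3 → [-8, -21, -6]
  -6 > parent -8 at index 1, swap → [-6, -21, -8]
Insert 3:
  append 3 at index 4 → [-6, -21, -8, 3]
  3 > parent -21 at index 2, swap → [-6, 3, -8, -21]
  3 > parent -6 at index 1, swap → [3, -6, -8, -21]
Insert -44:
  append -44 at index 5 → [3, -6, -8, -21, -44] (no swap needed)
Insert 31:
  append 31 at index 6 → [3, -6, -8, -21, -44, 31]
  31 > parent -8 at index 3, swap → [3, -6, 31, -21, -44, -8]
  31 > parent 3 at index 1, swap → [31, -6, 3, -21, -44, -8]
Insert 43:
  append 43 at index 7 → [31, -6, 3, -21, -44, -8, 43]
  43 > parent 3 at index 3, swap → [31, -6, 43, -21, -44, -8, 3]
  43 > parent 31 at index 1, swap → [43, -6, 31, -21, -44, -8, 3]
Insert 46:
  append 46 at index 8 → [43, -6, 31, -21, -44, -8, 3, 46]
  46 > parent -21 at index 4, swap → [43, -6, 31, 46, -44, -8, 3, -21]
  46 > parent -6 at index 2, swap → [43, 46, 31, -6, -44, -8, 3, -21]
  46 > parent 43 at index 1, swap → [46, 43, 31, -6, -44, -8, 3, -21]
Insert 2:
  append 2 at index 9 → [46, 43, 31, -6, -44, -8, 3, -21, 2]
  2 > parent -6 at index 4, swap → [46, 43, 31, 2, -44, -8, 3, -21, -6]
resulting array: [46, 43, 31, 2, -44, -8, 3, -21, -6]

-8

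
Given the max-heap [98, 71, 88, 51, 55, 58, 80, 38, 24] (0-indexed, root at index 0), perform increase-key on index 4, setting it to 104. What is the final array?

set index 4 from 55 to 104 → [98, 71, 88, 51, 104, 58, 80, 38, 24]
104 > parent 71 at index 1, swap → [98, 104, 88, 51, 71, 58, 80, 38, 24]
104 > parent 98 at index 0, swap → [104, 98, 88, 51, 71, 58, 80, 38, 24]

[104, 98, 88, 51, 71, 58, 80, 38, 24]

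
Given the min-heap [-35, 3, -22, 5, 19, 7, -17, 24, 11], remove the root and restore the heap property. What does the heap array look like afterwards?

[-22, 3, -17, 5, 19, 7, 11, 24]

remove root -35; move last element 11 to root → [11, 3, -22, 5, 19, 7, -17, 24]
11 vs smaller child -22 at index 2, swap → [-22, 3, 11, 5, 19, 7, -17, 24]
11 vs smaller child -17 at index 6, swap → [-22, 3, -17, 5, 19, 7, 11, 24]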